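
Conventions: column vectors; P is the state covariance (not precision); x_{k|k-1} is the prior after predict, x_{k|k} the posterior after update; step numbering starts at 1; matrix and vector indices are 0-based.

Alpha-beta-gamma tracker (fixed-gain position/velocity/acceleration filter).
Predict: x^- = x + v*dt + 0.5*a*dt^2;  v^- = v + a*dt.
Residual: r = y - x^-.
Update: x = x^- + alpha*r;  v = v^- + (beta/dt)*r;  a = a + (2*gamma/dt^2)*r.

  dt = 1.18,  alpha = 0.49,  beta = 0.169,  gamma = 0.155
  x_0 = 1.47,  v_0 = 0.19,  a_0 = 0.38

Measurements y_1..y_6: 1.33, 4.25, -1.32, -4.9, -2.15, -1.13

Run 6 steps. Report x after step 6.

x_post = -5.0556

step 1: x_pred=1.9588  r=-0.6288  x^+=1.6507  v^+=0.5483  a^+=0.2400
step 2: x_pred=2.4648  r=1.7852  x^+=3.3396  v^+=1.0872  a^+=0.6375
step 3: x_pred=5.0663  r=-6.3863  x^+=1.9370  v^+=0.9248  a^+=-0.7844
step 4: x_pred=2.4822  r=-7.3822  x^+=-1.1351  v^+=-1.0580  a^+=-2.4279
step 5: x_pred=-4.0739  r=1.9239  x^+=-3.1312  v^+=-3.6474  a^+=-1.9996
step 6: x_pred=-8.8273  r=7.6973  x^+=-5.0556  v^+=-4.9046  a^+=-0.2859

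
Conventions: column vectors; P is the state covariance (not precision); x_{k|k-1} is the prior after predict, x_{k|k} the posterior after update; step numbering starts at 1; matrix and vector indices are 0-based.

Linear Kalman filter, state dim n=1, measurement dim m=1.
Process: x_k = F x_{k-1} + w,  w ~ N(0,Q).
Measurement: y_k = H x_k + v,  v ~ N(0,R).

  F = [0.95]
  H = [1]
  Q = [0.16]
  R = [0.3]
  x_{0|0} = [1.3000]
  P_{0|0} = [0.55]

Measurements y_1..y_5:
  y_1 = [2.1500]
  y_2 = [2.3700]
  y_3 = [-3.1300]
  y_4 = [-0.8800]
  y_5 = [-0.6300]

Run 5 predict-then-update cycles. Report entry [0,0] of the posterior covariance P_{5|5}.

step 1: x^-=[1.2350]  P^-=[0.6564]  S=[0.9564]  K=[0.6863]  nu=[0.9150]  x^+=[1.8630]  P^+=[0.2059]
step 2: x^-=[1.7698]  P^-=[0.3458]  S=[0.6458]  K=[0.5355]  nu=[0.6002]  x^+=[2.0912]  P^+=[0.1606]
step 3: x^-=[1.9866]  P^-=[0.3050]  S=[0.6050]  K=[0.5041]  nu=[-5.1166]  x^+=[-0.5927]  P^+=[0.1512]
step 4: x^-=[-0.5631]  P^-=[0.2965]  S=[0.5965]  K=[0.4971]  nu=[-0.3169]  x^+=[-0.7206]  P^+=[0.1491]
step 5: x^-=[-0.6846]  P^-=[0.2946]  S=[0.5946]  K=[0.4954]  nu=[0.0546]  x^+=[-0.6575]  P^+=[0.1486]

P_post[0,0] = 0.1486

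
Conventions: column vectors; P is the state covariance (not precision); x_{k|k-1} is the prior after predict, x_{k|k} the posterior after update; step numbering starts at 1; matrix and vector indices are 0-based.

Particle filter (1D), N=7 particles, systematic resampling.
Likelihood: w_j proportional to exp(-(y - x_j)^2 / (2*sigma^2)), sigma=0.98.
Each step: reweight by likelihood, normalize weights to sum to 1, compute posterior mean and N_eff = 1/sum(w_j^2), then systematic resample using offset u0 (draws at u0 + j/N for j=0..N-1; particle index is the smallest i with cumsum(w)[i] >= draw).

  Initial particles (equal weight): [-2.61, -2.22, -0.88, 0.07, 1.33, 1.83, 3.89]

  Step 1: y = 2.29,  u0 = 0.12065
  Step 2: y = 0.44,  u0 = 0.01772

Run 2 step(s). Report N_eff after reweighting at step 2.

step 1: w=[0.0000, 0.0000, 0.0029, 0.0413, 0.3326, 0.4814, 0.1418]  mean=1.8751  Neff=2.7457  idx=[4, 4, 5, 5, 5, 5, 6]
step 2: w=[0.2374, 0.2374, 0.1311, 0.1311, 0.1311, 0.1311, 0.0007]  mean=1.5941  Neff=5.5103  idx=[0, 0, 1, 1, 2, 3, 5]

N_eff = 5.5103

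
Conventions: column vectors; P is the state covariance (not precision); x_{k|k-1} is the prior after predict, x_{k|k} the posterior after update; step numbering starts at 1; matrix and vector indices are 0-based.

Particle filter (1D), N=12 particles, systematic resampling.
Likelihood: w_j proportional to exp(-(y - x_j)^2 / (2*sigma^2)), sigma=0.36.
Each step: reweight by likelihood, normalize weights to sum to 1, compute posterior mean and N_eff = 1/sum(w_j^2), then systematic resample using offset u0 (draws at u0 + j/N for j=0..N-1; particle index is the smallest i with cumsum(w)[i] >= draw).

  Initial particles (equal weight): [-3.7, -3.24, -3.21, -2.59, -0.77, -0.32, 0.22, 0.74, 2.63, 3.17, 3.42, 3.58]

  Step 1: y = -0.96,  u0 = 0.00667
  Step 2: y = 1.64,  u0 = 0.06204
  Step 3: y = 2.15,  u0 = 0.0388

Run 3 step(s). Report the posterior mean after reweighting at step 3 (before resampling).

post_mean = -0.3200

step 1: w=[0.0000, 0.0000, 0.0000, 0.0000, 0.8051, 0.1906, 0.0043, 0.0000, 0.0000, 0.0000, 0.0000, 0.0000]  mean=-0.6800  Neff=1.4609  idx=[4, 4, 4, 4, 4, 4, 4, 4, 4, 4, 5, 5]
step 2: w=[0.0003, 0.0003, 0.0003, 0.0003, 0.0003, 0.0003, 0.0003, 0.0003, 0.0003, 0.0003, 0.4987, 0.4987]  mean=-0.3211  Neff=2.0102  idx=[10, 10, 10, 10, 10, 10, 11, 11, 11, 11, 11, 11]
step 3: w=[0.0833, 0.0833, 0.0833, 0.0833, 0.0833, 0.0833, 0.0833, 0.0833, 0.0833, 0.0833, 0.0833, 0.0833]  mean=-0.3200  Neff=12.0000  idx=[0, 1, 2, 3, 4, 5, 6, 7, 8, 9, 10, 11]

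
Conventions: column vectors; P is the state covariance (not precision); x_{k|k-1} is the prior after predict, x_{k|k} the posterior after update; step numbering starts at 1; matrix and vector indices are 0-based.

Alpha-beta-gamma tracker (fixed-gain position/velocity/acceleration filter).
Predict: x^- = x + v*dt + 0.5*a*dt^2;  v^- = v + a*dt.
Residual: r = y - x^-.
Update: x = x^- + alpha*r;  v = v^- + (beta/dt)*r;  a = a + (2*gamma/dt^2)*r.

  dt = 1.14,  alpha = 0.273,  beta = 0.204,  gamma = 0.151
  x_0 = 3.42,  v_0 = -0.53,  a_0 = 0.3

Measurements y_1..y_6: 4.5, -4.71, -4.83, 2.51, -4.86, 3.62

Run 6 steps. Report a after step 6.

step 1: x_pred=3.0107  r=1.4893  x^+=3.4173  v^+=0.0785  a^+=0.6461
step 2: x_pred=3.9266  r=-8.6366  x^+=1.5688  v^+=-0.7305  a^+=-1.3609
step 3: x_pred=-0.1482  r=-4.6818  x^+=-1.4264  v^+=-3.1197  a^+=-2.4488
step 4: x_pred=-6.5741  r=9.0841  x^+=-4.0941  v^+=-4.2858  a^+=-0.3379
step 5: x_pred=-9.1995  r=4.3395  x^+=-8.0148  v^+=-3.8945  a^+=0.6705
step 6: x_pred=-12.0188  r=15.6388  x^+=-7.7494  v^+=-0.3316  a^+=4.3046

a_post = 4.3046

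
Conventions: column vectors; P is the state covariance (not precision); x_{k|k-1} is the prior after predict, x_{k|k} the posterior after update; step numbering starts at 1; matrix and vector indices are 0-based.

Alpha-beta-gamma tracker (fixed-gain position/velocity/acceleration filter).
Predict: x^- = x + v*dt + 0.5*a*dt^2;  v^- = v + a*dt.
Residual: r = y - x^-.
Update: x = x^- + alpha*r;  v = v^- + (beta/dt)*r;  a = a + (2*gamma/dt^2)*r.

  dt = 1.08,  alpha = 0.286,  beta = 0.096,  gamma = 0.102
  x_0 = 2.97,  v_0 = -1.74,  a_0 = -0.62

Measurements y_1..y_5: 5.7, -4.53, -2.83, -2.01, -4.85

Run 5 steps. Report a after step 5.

a_post = 0.9440

step 1: x_pred=0.7292  r=4.9708  x^+=2.1509  v^+=-1.9678  a^+=0.2494
step 2: x_pred=0.1711  r=-4.7011  x^+=-1.1734  v^+=-2.1163  a^+=-0.5728
step 3: x_pred=-3.7931  r=0.9631  x^+=-3.5176  v^+=-2.6494  a^+=-0.4044
step 4: x_pred=-6.6148  r=4.6048  x^+=-5.2978  v^+=-2.6768  a^+=0.4010
step 5: x_pred=-7.9549  r=3.1049  x^+=-7.0669  v^+=-1.9678  a^+=0.9440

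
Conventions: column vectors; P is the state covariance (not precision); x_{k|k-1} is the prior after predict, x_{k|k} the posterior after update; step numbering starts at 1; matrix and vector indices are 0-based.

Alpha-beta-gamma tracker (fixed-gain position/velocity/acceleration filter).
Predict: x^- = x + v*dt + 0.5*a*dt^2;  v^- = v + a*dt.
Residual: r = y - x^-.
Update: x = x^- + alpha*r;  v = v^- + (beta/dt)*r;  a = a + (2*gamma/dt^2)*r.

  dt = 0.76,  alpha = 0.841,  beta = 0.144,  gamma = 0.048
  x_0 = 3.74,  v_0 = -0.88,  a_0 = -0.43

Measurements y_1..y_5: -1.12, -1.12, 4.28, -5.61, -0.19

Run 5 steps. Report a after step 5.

step 1: x_pred=2.9470  r=-4.0670  x^+=-0.4733  v^+=-1.9774  a^+=-1.1060
step 2: x_pred=-2.2956  r=1.1756  x^+=-1.3069  v^+=-2.5952  a^+=-0.9106
step 3: x_pred=-3.5422  r=7.8222  x^+=3.0363  v^+=-1.8051  a^+=0.3895
step 4: x_pred=1.7769  r=-7.3869  x^+=-4.4355  v^+=-2.9087  a^+=-0.8382
step 5: x_pred=-6.8882  r=6.6982  x^+=-1.2550  v^+=-2.2766  a^+=0.2751

a_post = 0.2751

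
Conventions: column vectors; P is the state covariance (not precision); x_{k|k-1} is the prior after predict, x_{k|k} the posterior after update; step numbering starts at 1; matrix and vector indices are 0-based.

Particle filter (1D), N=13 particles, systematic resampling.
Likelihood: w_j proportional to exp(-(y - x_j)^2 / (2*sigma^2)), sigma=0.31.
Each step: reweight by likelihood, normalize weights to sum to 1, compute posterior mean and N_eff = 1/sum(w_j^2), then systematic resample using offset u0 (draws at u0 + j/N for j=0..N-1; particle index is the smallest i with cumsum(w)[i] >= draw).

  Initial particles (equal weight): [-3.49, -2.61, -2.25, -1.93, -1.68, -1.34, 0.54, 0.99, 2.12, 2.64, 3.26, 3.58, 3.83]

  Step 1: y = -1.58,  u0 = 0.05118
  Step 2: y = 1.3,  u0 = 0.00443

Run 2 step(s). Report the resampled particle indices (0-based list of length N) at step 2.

resampled_idx = [9, 9, 9, 9, 10, 10, 10, 11, 11, 11, 12, 12, 12]

step 1: w=[0.0000, 0.0017, 0.0417, 0.2279, 0.4092, 0.3194, 0.0000, 0.0000, 0.0000, 0.0000, 0.0000, 0.0000, 0.0000]  mean=-1.6537  Neff=3.0942  idx=[3, 3, 3, 4, 4, 4, 4, 4, 4, 5, 5, 5, 5]
step 2: w=[0.0000, 0.0000, 0.0000, 0.0000, 0.0000, 0.0000, 0.0000, 0.0000, 0.0000, 0.2500, 0.2500, 0.2500, 0.2500]  mean=-1.3400  Neff=4.0006  idx=[9, 9, 9, 9, 10, 10, 10, 11, 11, 11, 12, 12, 12]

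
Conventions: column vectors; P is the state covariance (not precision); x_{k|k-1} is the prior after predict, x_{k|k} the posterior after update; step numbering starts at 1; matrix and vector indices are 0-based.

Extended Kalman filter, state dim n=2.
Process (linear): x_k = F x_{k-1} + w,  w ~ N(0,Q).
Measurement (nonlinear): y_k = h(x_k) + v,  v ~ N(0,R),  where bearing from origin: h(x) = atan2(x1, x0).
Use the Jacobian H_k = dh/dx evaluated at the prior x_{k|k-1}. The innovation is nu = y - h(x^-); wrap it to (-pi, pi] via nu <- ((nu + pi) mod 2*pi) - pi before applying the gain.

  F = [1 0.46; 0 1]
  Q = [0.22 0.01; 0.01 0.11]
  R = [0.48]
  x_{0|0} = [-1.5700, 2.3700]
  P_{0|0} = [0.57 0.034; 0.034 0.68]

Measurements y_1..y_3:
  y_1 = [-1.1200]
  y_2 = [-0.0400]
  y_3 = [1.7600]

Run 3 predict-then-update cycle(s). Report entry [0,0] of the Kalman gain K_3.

K[0,0] = -0.1662

step 1: x^-=[-0.4798, 2.3700]  P^-=[0.9652 0.3568; 0.3568 0.7900]  H_jac=[-0.4053 -0.0821]  S=[0.6676]  K=[-0.6298; -0.3137]  nu=[-2.8905]  x^+=[1.3407, 3.2768]  P^+=[0.7003 0.2249; 0.2249 0.7243]
step 2: x^-=[2.8481, 3.2768]  P^-=[1.2805 0.5681; 0.5681 0.8343]  H_jac=[-0.1738 0.1511]  S=[0.5079]  K=[-0.2693; 0.0538]  nu=[-0.8953]  x^+=[3.0892, 3.2287]  P^+=[1.2437 0.5754; 0.5754 0.8328]
step 3: x^-=[4.5744, 3.2287]  P^-=[2.1693 0.9685; 0.9685 0.9428]  H_jac=[-0.1030 0.1459]  S=[0.4940]  K=[-0.1662; 0.0766]  nu=[1.1454]  x^+=[4.3840, 3.3164]  P^+=[2.1556 0.9748; 0.9748 0.9399]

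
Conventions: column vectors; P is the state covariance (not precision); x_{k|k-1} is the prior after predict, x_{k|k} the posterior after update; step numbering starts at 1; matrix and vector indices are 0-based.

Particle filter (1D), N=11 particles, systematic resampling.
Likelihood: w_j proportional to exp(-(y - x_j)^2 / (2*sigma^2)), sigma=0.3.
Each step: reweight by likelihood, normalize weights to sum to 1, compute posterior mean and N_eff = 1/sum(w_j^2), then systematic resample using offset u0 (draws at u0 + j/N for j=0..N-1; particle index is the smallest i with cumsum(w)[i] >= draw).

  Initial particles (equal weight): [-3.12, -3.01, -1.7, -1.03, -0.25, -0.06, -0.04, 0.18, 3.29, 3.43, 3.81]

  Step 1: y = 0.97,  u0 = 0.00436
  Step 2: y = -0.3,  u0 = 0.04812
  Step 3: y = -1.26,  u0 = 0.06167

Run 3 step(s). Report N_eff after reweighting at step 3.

step 1: w=[0.0000, 0.0000, 0.0000, 0.0000, 0.0068, 0.0732, 0.0918, 0.8283, 0.0000, 0.0000, 0.0000]  mean=0.1393  Neff=1.4289  idx=[4, 6, 7, 7, 7, 7, 7, 7, 7, 7, 7]
step 2: w=[0.2362, 0.1645, 0.0666, 0.0666, 0.0666, 0.0666, 0.0666, 0.0666, 0.0666, 0.0666, 0.0666]  mean=0.0422  Neff=8.1462  idx=[0, 0, 0, 1, 2, 3, 4, 6, 7, 8, 10]
step 3: w=[0.3232, 0.3232, 0.3232, 0.0240, 0.0009, 0.0009, 0.0009, 0.0009, 0.0009, 0.0009, 0.0009]  mean=-0.2422  Neff=3.1856  idx=[0, 0, 0, 1, 1, 1, 1, 2, 2, 2, 3]

N_eff = 3.1856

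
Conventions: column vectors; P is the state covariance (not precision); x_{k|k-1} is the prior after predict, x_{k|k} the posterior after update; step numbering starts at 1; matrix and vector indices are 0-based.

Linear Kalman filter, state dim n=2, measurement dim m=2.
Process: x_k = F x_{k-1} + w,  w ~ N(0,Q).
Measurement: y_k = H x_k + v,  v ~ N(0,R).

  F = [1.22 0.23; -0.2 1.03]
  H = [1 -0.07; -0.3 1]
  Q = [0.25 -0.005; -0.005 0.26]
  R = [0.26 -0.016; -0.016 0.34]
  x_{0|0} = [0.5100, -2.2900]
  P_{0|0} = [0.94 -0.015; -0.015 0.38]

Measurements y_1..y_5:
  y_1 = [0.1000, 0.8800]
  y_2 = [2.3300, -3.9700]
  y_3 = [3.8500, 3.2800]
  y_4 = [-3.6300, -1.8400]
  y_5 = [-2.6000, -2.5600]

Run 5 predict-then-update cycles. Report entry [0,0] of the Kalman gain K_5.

step 1: x^-=[0.0955, -2.4607]  P^-=[1.6608 -0.1625; -0.1625 0.7069]  S=[1.9470 -0.7296; -0.7296 1.2939]  K=[0.8463 -0.0334; 0.1395 0.6627]  nu=[-0.1677, 3.3693]  x^+=[-0.1591, -0.2513]  P^+=[0.2235 0.0422; 0.0422 0.2357]
step 2: x^-=[-0.2518, -0.2271]  P^-=[0.6188 0.0473; 0.0473 0.5017]  S=[0.8747 -0.1884; -0.1884 0.8689]  K=[0.7022 -0.0069; 0.1414 0.5916]  nu=[2.5660, -3.8185]  x^+=[1.5764, -2.1233]  P^+=[0.1856 0.0421; 0.0421 0.2115]
step 3: x^-=[1.4348, -2.5023]  P^-=[0.5611 0.0508; 0.0508 0.4745]  S=[0.8163 -0.1657; -0.1657 0.8345]  K=[0.6819 -0.0055; 0.1388 0.5779]  nu=[2.2400, 6.2127]  x^+=[2.9284, 1.3989]  P^+=[0.1803 0.0413; 0.0413 0.2067]
step 4: x^-=[3.8944, 0.8552]  P^-=[0.5524 0.0500; 0.0500 0.4694]  S=[0.8077 -0.1636; -0.1636 0.8292]  K=[0.6784 -0.0058; 0.1377 0.5752]  nu=[-7.4645, -1.5269]  x^+=[-1.1610, -1.0508]  P^+=[0.1794 0.0410; 0.0410 0.2057]
step 5: x^-=[-1.6581, -0.8501]  P^-=[0.5508 0.0496; 0.0496 0.4685]  S=[0.8062 -0.1634; -0.1634 0.8283]  K=[0.6778 -0.0059; 0.1373 0.5747]  nu=[-1.0014, -2.2073]  x^+=[-2.3237, -2.2562]  P^+=[0.1792 0.0409; 0.0409 0.2055]

K[0,0] = 0.6778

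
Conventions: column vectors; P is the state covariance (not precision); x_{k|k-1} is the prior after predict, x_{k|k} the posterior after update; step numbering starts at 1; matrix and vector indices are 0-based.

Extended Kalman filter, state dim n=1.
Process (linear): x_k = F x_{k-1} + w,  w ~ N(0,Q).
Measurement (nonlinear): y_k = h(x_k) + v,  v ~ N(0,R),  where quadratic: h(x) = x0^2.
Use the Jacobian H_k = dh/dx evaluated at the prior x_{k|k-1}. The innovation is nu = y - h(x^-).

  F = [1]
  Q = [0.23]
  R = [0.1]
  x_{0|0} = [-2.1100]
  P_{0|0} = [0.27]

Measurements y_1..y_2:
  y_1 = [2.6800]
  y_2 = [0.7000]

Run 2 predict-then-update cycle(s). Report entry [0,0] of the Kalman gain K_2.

step 1: x^-=[-2.1100]  P^-=[0.5000]  H_jac=[-4.2200]  S=[9.0042]  K=[-0.2343]  nu=[-1.7721]  x^+=[-1.6947]  P^+=[0.0056]
step 2: x^-=[-1.6947]  P^-=[0.2356]  H_jac=[-3.3895]  S=[2.8062]  K=[-0.2845]  nu=[-2.1721]  x^+=[-1.0767]  P^+=[0.0084]

K[0,0] = -0.2845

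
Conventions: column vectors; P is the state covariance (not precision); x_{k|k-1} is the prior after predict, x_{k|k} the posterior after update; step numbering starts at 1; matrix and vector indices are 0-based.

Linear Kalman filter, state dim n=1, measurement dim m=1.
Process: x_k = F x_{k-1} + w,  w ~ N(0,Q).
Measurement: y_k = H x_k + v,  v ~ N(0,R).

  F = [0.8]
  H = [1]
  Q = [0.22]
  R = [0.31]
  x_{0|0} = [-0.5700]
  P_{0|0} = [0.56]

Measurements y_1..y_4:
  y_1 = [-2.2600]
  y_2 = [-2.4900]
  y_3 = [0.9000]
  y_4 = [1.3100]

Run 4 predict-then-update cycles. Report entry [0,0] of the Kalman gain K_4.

step 1: x^-=[-0.4560]  P^-=[0.5784]  S=[0.8884]  K=[0.6511]  nu=[-1.8040]  x^+=[-1.6305]  P^+=[0.2018]
step 2: x^-=[-1.3044]  P^-=[0.3492]  S=[0.6592]  K=[0.5297]  nu=[-1.1856]  x^+=[-1.9324]  P^+=[0.1642]
step 3: x^-=[-1.5459]  P^-=[0.3251]  S=[0.6351]  K=[0.5119]  nu=[2.4459]  x^+=[-0.2939]  P^+=[0.1587]
step 4: x^-=[-0.2351]  P^-=[0.3216]  S=[0.6316]  K=[0.5092]  nu=[1.5451]  x^+=[0.5516]  P^+=[0.1578]

K[0,0] = 0.5092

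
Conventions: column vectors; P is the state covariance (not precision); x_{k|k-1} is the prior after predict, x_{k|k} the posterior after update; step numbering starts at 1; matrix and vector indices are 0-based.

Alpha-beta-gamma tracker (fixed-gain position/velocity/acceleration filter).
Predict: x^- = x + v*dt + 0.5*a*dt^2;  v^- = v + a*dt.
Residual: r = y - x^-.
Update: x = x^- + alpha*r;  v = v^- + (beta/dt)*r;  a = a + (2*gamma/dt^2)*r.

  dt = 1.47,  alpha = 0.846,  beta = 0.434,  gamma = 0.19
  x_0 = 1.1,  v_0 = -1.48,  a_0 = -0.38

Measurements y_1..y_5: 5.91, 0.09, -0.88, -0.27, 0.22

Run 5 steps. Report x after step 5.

step 1: x_pred=-1.4862  r=7.3962  x^+=4.7710  v^+=0.1450  a^+=0.9206
step 2: x_pred=5.9789  r=-5.8889  x^+=0.9969  v^+=-0.2403  a^+=-0.1149
step 3: x_pred=0.5195  r=-1.3995  x^+=-0.6645  v^+=-0.8224  a^+=-0.3611
step 4: x_pred=-2.2635  r=1.9935  x^+=-0.5770  v^+=-0.7646  a^+=-0.0105
step 5: x_pred=-1.7123  r=1.9323  x^+=-0.0776  v^+=-0.2095  a^+=0.3293

x_post = -0.0776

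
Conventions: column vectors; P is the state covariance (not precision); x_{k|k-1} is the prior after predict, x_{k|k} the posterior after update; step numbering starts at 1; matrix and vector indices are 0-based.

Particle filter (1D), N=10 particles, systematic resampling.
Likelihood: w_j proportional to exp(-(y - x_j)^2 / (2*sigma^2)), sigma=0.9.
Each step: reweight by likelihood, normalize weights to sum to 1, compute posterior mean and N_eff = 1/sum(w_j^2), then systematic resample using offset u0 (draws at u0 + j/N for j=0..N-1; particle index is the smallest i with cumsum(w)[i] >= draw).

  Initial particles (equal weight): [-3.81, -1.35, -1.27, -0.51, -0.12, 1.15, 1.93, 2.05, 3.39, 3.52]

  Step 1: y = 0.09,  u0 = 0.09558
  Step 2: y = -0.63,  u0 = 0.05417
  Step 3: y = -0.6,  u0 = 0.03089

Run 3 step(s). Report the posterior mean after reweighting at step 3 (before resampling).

post_mean = -0.4256

step 1: w=[0.0000, 0.0900, 0.1033, 0.2591, 0.3149, 0.1617, 0.0400, 0.0302, 0.0004, 0.0002]  mean=-0.0954  Neff=4.6777  idx=[2, 3, 3, 3, 4, 4, 4, 5, 5, 7]
step 2: w=[0.1177, 0.1502, 0.1502, 0.1502, 0.1290, 0.1290, 0.1290, 0.0214, 0.0214, 0.0018]  mean=-0.3727  Neff=7.5537  idx=[0, 1, 1, 2, 3, 3, 4, 5, 6, 6]
step 3: w=[0.0824, 0.1081, 0.1081, 0.1081, 0.1081, 0.1081, 0.0943, 0.0943, 0.0943, 0.0943]  mean=-0.4256  Neff=9.9233  idx=[0, 1, 2, 3, 4, 5, 6, 7, 8, 9]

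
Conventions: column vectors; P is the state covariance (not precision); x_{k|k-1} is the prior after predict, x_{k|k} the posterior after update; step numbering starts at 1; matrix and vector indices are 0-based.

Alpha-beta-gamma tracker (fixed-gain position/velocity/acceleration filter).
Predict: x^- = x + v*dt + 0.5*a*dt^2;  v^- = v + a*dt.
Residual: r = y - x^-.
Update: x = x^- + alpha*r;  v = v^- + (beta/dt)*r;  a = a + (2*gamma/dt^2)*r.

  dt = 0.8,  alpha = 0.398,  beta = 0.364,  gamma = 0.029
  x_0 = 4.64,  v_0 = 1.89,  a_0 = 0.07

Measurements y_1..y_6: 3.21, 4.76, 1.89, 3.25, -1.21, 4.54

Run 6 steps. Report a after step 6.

a_post = -0.0759

step 1: x_pred=6.1744  r=-2.9644  x^+=4.9946  v^+=0.5972  a^+=-0.1986
step 2: x_pred=5.4088  r=-0.6488  x^+=5.1506  v^+=0.1431  a^+=-0.2574
step 3: x_pred=5.1826  r=-3.2926  x^+=3.8722  v^+=-1.5610  a^+=-0.5558
step 4: x_pred=2.4455  r=0.8045  x^+=2.7657  v^+=-1.6396  a^+=-0.4829
step 5: x_pred=1.2994  r=-2.5094  x^+=0.3007  v^+=-3.1678  a^+=-0.7103
step 6: x_pred=-2.4608  r=7.0008  x^+=0.3255  v^+=-0.5507  a^+=-0.0759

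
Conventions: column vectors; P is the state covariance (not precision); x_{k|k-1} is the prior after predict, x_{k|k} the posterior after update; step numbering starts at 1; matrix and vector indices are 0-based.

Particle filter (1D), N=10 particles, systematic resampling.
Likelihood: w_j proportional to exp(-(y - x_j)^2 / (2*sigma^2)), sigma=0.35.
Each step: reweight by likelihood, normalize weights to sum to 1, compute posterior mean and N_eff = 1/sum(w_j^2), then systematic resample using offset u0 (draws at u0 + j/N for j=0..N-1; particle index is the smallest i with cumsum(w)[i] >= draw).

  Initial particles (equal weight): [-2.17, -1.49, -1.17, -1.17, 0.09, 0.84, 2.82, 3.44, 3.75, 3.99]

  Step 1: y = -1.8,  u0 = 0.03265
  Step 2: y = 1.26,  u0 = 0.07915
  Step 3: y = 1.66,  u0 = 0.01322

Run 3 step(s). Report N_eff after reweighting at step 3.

step 1: w=[0.3480, 0.4111, 0.1204, 0.1204, 0.0000, 0.0000, 0.0000, 0.0000, 0.0000, 0.0000]  mean=-1.6496  Neff=3.1334  idx=[0, 0, 0, 0, 1, 1, 1, 1, 2, 3]
step 2: w=[0.0000, 0.0000, 0.0000, 0.0000, 0.0006, 0.0006, 0.0006, 0.0006, 0.4989, 0.4989]  mean=-1.1707  Neff=2.0092  idx=[8, 8, 8, 8, 8, 9, 9, 9, 9, 9]
step 3: w=[0.1000, 0.1000, 0.1000, 0.1000, 0.1000, 0.1000, 0.1000, 0.1000, 0.1000, 0.1000]  mean=-1.1700  Neff=10.0000  idx=[0, 1, 2, 3, 4, 5, 6, 7, 8, 9]

N_eff = 10.0000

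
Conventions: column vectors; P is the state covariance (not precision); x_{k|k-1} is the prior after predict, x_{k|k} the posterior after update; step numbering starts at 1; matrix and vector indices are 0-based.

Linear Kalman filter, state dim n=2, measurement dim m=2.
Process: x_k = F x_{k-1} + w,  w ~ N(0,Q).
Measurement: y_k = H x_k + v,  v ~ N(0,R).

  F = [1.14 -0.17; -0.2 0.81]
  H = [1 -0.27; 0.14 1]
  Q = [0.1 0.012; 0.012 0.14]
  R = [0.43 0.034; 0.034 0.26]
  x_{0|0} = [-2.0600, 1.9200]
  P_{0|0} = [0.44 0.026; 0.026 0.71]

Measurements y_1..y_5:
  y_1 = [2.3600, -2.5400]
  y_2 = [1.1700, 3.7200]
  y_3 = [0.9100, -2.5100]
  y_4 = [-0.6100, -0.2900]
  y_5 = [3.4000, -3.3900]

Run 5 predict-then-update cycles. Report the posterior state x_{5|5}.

x_post = [1.6202, -2.1269]

step 1: x^-=[-2.6748, 1.9672]  P^-=[0.6823 -0.1612; -0.1612 0.6150]  S=[1.2441 -0.1916; -0.1916 0.8432]  K=[0.5921 0.0567; -0.1604 0.6661]  nu=[5.5659, -4.1327]  x^+=[0.3865, -1.6786]  P^+=[0.2563 -0.0010; -0.0010 0.1679]
step 2: x^-=[0.7260, -1.4370]  P^-=[0.4383 -0.0705; -0.0705 0.2607]  S=[0.9254 -0.0429; -0.0429 0.5096]  K=[0.4953 0.0237; -0.1300 0.4813]  nu=[0.0560, 5.0553]  x^+=[0.8737, 0.9891]  P^+=[0.2120 -0.0067; -0.0067 0.1217]
step 3: x^-=[0.8278, 0.6264]  P^-=[0.3816 -0.0595; -0.0595 0.2305]  S=[0.8605 -0.0320; -0.0320 0.4813]  K=[0.4628 0.0182; -0.1246 0.4533]  nu=[0.2513, -3.2523]  x^+=[0.8849, -0.8790]  P^+=[0.1977 -0.0072; -0.0072 0.1146]
step 4: x^-=[1.1582, -0.8890]  P^-=[0.3630 -0.0557; -0.0557 0.2254]  S=[0.8395 -0.0297; -0.0297 0.4769]  K=[0.4509 0.0177; -0.1230 0.4487]  nu=[-2.0082, 0.4368]  x^+=[0.2603, -0.4459]  P^+=[0.1926 -0.0070; -0.0070 0.1134]
step 5: x^-=[0.3726, -0.4132]  P^-=[0.3563 -0.0543; -0.0543 0.2244]  S=[0.8320 -0.0289; -0.0289 0.4762]  K=[0.4465 0.0179; -0.1225 0.4479]  nu=[2.9158, -3.0289]  x^+=[1.6202, -2.1269]  P^+=[0.1908 -0.0069; -0.0069 0.1132]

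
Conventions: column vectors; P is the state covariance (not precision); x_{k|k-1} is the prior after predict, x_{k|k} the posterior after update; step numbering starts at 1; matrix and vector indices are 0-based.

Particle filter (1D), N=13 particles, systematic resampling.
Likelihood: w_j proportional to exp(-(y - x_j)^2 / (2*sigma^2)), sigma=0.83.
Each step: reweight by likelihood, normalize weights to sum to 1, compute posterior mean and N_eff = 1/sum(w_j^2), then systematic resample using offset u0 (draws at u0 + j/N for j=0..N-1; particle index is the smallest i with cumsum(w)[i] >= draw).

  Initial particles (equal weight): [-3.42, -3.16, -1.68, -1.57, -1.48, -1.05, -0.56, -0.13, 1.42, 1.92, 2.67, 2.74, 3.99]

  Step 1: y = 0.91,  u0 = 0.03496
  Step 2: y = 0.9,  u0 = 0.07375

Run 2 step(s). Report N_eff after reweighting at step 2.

step 1: w=[0.0000, 0.0000, 0.0034, 0.0051, 0.0070, 0.0272, 0.0922, 0.2018, 0.3663, 0.2110, 0.0467, 0.0389, 0.0005]  mean=1.0278  Neff=4.3030  idx=[5, 6, 7, 7, 8, 8, 8, 8, 8, 9, 9, 9, 10]
step 2: w=[0.0093, 0.0312, 0.0679, 0.0679, 0.1204, 0.1204, 0.1204, 0.1204, 0.1204, 0.0689, 0.0689, 0.0689, 0.0151]  mean=1.2471  Neff=10.2841  idx=[2, 3, 4, 5, 5, 6, 6, 7, 8, 8, 9, 11, 12]

N_eff = 10.2841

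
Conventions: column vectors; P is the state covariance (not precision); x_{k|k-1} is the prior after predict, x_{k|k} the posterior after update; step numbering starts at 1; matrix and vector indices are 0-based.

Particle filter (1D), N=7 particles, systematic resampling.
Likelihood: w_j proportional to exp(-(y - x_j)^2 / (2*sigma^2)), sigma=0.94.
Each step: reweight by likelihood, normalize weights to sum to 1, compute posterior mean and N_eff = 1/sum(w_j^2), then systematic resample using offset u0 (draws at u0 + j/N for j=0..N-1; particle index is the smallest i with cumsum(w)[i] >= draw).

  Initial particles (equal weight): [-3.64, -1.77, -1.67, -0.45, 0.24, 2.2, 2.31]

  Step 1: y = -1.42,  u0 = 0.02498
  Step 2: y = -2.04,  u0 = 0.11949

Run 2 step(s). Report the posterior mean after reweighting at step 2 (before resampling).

post_mean = -1.6132

step 1: w=[0.0223, 0.3383, 0.3500, 0.2129, 0.0762, 0.0002, 0.0001]  mean=-1.3410  Neff=3.4659  idx=[1, 1, 1, 2, 2, 3, 3]
step 2: w=[0.1843, 0.1843, 0.1843, 0.1777, 0.1777, 0.0459, 0.0459]  mean=-1.6132  Neff=5.9096  idx=[0, 1, 2, 2, 3, 4, 6]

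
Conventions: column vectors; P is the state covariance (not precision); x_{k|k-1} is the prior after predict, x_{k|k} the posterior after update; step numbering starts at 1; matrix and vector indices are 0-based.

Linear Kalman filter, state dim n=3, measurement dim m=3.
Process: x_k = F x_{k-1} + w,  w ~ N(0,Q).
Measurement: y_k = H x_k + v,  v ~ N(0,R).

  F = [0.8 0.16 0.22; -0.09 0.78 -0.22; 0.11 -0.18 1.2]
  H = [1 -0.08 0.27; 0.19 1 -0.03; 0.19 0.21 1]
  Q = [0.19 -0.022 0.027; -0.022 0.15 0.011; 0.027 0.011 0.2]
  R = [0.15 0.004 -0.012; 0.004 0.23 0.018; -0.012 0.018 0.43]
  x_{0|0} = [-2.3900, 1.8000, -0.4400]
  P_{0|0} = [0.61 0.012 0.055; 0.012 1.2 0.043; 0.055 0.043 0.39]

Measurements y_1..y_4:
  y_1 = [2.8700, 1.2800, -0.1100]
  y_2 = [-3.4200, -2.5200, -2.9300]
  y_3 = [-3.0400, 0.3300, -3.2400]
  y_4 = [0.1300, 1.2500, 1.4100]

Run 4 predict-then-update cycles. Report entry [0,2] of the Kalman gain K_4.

K[0,2] = -0.0372

step 1: x^-=[-1.7208, 1.7159, -1.1149]  P^-=[0.6555 0.0674 0.2082; 0.0674 0.8896 -0.2306; 0.2082 -0.2306 0.8033]  S=[0.9813 0.0588 0.5519; 0.0588 1.1811 0.0291; 0.5519 0.0291 1.2839]  K=[0.7412 0.1215 -0.0512; -0.1192 0.7756 0.0095; 0.1498 -0.2034 0.5590]  nu=[5.0291, -0.1424, 0.9715]  x^+=[1.9398, 1.0154, 0.2106]  P^+=[0.1271 0.0042 -0.0538; 0.0042 0.1767 -0.0184; -0.0538 -0.0184 0.2490]
step 2: x^-=[1.7606, 0.5711, 0.2834]  P^-=[0.2688 -0.0106 0.0426; -0.0106 0.2742 -0.0913; 0.0426 -0.0913 0.5594]  S=[0.4900 -0.0057 0.2304; -0.0057 0.5154 -0.0168; 0.2304 -0.0168 0.9882]  K=[0.5959 0.0813 -0.0450; -0.1097 0.5322 -0.0015; 0.1668 -0.1754 0.5130]  nu=[-5.2115, -3.4171, -3.6678]  x^+=[-1.4577, -0.6704, -1.8685]  P^+=[0.1022 -0.0005 -0.0444; -0.0005 0.1216 -0.0152; -0.0444 -0.0152 0.2271]
step 3: x^-=[-1.6845, 0.0193, -2.2819]  P^-=[0.2527 -0.0189 0.0465; -0.0189 0.2393 -0.0760; 0.0465 -0.0760 0.5270]  S=[0.4741 -0.0097 0.2213; -0.0097 0.4758 -0.0097; 0.2213 -0.0097 0.9609]  K=[0.5824 0.0694 -0.0392; -0.1136 0.4980 0.0007; 0.1748 -0.1607 0.4991]  nu=[-0.7378, 0.5623, -0.6421]  x^+=[-2.0501, 0.3827, -2.8217]  P^+=[0.0989 -0.0024 -0.0409; -0.0024 0.1142 -0.0129; -0.0409 -0.0129 0.2201]
step 4: x^-=[-2.1996, 1.1038, -3.6805]  P^-=[0.2510 -0.0208 0.0486; -0.0208 0.2341 -0.0716; 0.0486 -0.0716 0.5167]  S=[0.4728 -0.0101 0.2200; -0.0101 0.4694 -0.0062; 0.2200 -0.0062 0.9529]  K=[0.5808 0.0663 -0.0372; -0.1148 0.4923 0.0021; 0.1767 -0.1554 0.4944]  nu=[3.4116, 0.4537, 5.2766]  x^+=[-0.3841, 0.9464, -0.5395]  P^+=[0.0983 -0.0030 -0.0398; -0.0030 0.1130 -0.0120; -0.0398 -0.0120 0.2178]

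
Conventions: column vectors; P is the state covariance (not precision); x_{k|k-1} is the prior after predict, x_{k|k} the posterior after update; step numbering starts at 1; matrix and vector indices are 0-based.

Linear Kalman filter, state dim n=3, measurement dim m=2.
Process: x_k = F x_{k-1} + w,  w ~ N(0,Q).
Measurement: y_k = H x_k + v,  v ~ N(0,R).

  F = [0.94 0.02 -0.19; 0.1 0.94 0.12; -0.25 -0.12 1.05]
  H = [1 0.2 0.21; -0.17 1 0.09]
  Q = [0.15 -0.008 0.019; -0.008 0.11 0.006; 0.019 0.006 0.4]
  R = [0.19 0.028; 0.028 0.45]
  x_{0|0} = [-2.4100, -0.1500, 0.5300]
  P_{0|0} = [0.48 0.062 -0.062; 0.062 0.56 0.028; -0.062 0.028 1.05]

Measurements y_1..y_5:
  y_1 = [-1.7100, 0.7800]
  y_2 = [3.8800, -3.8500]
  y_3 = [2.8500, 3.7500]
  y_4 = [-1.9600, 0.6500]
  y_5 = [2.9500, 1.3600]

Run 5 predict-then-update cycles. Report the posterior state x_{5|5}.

step 1: x^-=[-2.3691, -0.3184, 1.1770]  P^-=[0.6365 0.0679 -0.3748; 0.0679 0.6412 0.0704; -0.3748 0.0704 1.6249]  S=[0.7995 0.1400; 0.1400 1.1238]  K=[0.7424 -0.1584; 0.1684 0.5450; -0.0696 0.2581]  nu=[0.4756, 0.5897]  x^+=[-2.1094, 0.0830, 1.2961]  P^+=[0.2006 0.0120 -0.3159; 0.0120 0.2591 -0.0791; -0.3159 -0.0791 1.5512]
step 2: x^-=[-2.2274, 0.0227, 1.8783]  P^-=[0.4972 -0.0247 -0.6699; -0.0247 0.3401 0.0636; -0.6699 0.0636 2.3129]  S=[0.5169 0.0095; 0.0095 0.8636]  K=[0.6839 -0.2038; 0.1023 0.4042; -0.3400 0.4503]  nu=[5.7085, -4.4204]  x^+=[2.5776, -1.1804, -2.0532]  P^+=[0.2222 0.0079 -0.4740; 0.0079 0.1928 -0.0747; -0.4740 -0.0747 2.0810]
step 3: x^-=[2.7894, -1.0982, -2.6586]  P^-=[0.5917 -0.0552 -0.9434; -0.0552 0.2858 0.1307; -0.9434 0.1307 2.9791]  S=[0.5172 -0.0339; -0.0339 0.8482]  K=[0.7230 -0.2549; 0.0807 0.3651; -0.5221 0.6384]  nu=[0.8385, 5.5617]  x^+=[1.9779, 1.0002, 0.4540]  P^+=[0.2538 0.0018 -0.5900; 0.0018 0.1714 -0.0499; -0.5900 -0.0499 2.4699]
step 4: x^-=[1.7930, 1.1925, -0.1378]  P^-=[0.6747 -0.0822 -1.1465; -0.0822 0.2744 0.1983; -1.1465 0.1983 3.4638]  S=[0.5306 -0.0628; -0.0628 0.8707]  K=[0.7524 -0.2904; 0.0692 0.3567; -0.6247 0.7645]  nu=[-3.9625, -0.2253]  x^+=[-1.1228, 0.8379, 2.1654]  P^+=[0.2735 -0.0040 -0.6563; -0.0040 0.1642 -0.0269; -0.6563 -0.0269 2.6878]
step 5: x^-=[-1.4501, 0.9352, 2.4538]  P^-=[0.7232 -0.1009 -1.2615; -0.1009 0.2739 0.2449; -1.2615 0.2449 3.7338]  S=[0.5392 -0.0797; -0.0797 0.8921]  K=[0.7667 -0.3097; 0.0626 0.3566; -0.6717 0.8316]  nu=[3.6978, -0.0426]  x^+=[1.3983, 1.1515, -0.0653]  P^+=[0.2828 -0.0080 -0.6867; -0.0080 0.1619 -0.0119; -0.6867 -0.0119 2.7846]

x_post = [1.3983, 1.1515, -0.0653]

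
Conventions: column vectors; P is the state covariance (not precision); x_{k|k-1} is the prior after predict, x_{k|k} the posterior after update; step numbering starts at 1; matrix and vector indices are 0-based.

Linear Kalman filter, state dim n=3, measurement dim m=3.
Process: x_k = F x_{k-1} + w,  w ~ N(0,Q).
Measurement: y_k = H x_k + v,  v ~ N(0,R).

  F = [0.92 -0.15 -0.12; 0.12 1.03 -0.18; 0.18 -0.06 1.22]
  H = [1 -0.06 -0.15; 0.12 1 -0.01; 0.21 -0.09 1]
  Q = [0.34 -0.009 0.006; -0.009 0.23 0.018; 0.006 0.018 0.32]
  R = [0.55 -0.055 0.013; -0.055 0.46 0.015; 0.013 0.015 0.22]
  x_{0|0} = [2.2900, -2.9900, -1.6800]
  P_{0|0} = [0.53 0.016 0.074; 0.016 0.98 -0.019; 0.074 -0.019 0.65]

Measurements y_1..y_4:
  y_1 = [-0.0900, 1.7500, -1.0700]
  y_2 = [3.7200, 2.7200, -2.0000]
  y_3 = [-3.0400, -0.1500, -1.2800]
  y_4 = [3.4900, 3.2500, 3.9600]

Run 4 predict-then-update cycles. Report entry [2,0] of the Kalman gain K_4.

K[2,0] = -0.1077

step 1: x^-=[2.7569, -2.5025, -1.4580]  P^-=[0.7986 -0.0845 0.0909; -0.0845 1.3062 -0.1866; 0.0909 -0.1866 1.3431]  S=[1.3630 -0.0940 0.0917; -0.0940 1.7611 -0.2888; 0.0917 -0.2888 1.6839]  K=[0.5745 0.0591 0.1369; -0.0446 0.7240 -0.0646; -0.1272 0.0218 0.8296]  nu=[-3.2158, 3.9071, -0.4162]  x^+=[1.0834, 0.4967, -1.3089]  P^+=[0.3077 -0.0396 -0.0297; -0.0396 0.3396 0.0350; -0.0297 0.0350 0.1906]
step 2: x^-=[1.0792, 0.8773, -1.4317]  P^-=[0.6295 -0.0582 -0.0035; -0.0582 0.5795 -0.0043; -0.0035 -0.0043 0.5975]  S=[1.2030 -0.0704 0.0615; -0.0704 1.0347 -0.0436; 0.0615 -0.0436 0.8515]  K=[0.5237 0.0576 0.1224; -0.0421 0.5484 -0.0496; -0.1128 0.0119 0.7101]  nu=[2.4786, 1.6989, -0.7160]  x^+=[2.3875, 1.7399, -2.1995]  P^+=[0.2803 -0.0344 -0.0274; -0.0344 0.2582 0.0272; -0.0274 0.0272 0.1631]
step 3: x^-=[2.1995, 2.4745, -2.3580]  P^-=[0.6019 -0.0441 -0.0012; -0.0441 0.4958 -0.0025; -0.0012 -0.0025 0.5576]  S=[1.1719 -0.0551 0.0619; -0.0551 0.9540 -0.0314; 0.0619 -0.0314 0.8097]  K=[0.5125 0.0631 0.1228; -0.0362 0.5106 -0.0470; -0.1087 0.0081 0.6972]  nu=[-5.4447, -2.9120, 0.8388]  x^+=[-0.6720, 1.1456, -1.2048]  P^+=[0.2743 -0.0305 -0.0257; -0.0305 0.2401 0.0249; -0.0257 0.0249 0.1597]
step 4: x^-=[-0.6455, 1.3162, -1.6596]  P^-=[0.5949 -0.0385 0.0000; -0.0385 0.4782 -0.0029; 0.0000 -0.0029 0.5532]  S=[1.1636 -0.0492 0.0616; -0.0492 0.9376 -0.0291; 0.0616 -0.0291 0.8053]  K=[0.5095 0.0657 0.1228; -0.0337 0.5019 -0.0463; -0.1077 0.0070 0.6958]  nu=[3.9655, 1.9947, 5.8736]  x^+=[2.2274, 1.9118, 2.0140]  P^+=[0.2727 -0.0289 -0.0252; -0.0289 0.2357 0.0242; -0.0252 0.0242 0.1593]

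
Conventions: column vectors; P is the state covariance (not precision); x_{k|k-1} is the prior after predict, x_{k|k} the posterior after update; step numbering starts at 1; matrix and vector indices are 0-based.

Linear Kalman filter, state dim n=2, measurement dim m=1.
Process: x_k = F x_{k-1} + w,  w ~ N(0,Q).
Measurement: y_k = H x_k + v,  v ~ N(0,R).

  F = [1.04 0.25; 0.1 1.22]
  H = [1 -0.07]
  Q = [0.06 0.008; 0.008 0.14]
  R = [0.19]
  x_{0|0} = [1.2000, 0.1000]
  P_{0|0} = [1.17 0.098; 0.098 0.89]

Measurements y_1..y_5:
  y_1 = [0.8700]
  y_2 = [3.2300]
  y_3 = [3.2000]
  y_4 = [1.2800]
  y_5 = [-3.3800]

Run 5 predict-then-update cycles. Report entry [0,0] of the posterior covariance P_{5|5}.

P_post[0,0] = 0.1773

step 1: x^-=[1.2730, 0.2420]  P^-=[1.4321 0.5279; 0.5279 1.5003]  S=[1.5555]  K=[0.8969; 0.2719]  nu=[-0.3861]  x^+=[0.9267, 0.1370]  P^+=[0.1808 0.1486; 0.1486 1.3853]
step 2: x^-=[0.9981, 0.2599]  P^-=[0.4194 0.6416; 0.6416 2.2400]  S=[0.5306]  K=[0.7059; 0.9138]  nu=[2.2501]  x^+=[2.5864, 2.3159]  P^+=[0.1551 0.2994; 0.2994 1.7970]
step 3: x^-=[3.2688, 3.0840]  P^-=[0.4957 0.9596; 0.9596 2.8892]  S=[0.5655]  K=[0.7578; 1.3391]  nu=[0.1471]  x^+=[3.3803, 3.2810]  P^+=[0.1710 0.3857; 0.3857 1.8751]
step 4: x^-=[4.3357, 4.3409]  P^-=[0.5627 1.0967; 1.0967 3.0267]  S=[0.6140]  K=[0.7914; 1.4411]  nu=[-2.7519]  x^+=[2.1578, 0.3751]  P^+=[0.1781 0.3964; 0.3964 1.7516]
step 5: x^-=[2.3379, 0.6734]  P^-=[0.5683 1.0736; 1.0736 2.8455]  S=[0.6219]  K=[0.7929; 1.4061]  nu=[-5.6708]  x^+=[-2.1585, -7.3003]  P^+=[0.1773 0.3803; 0.3803 1.6159]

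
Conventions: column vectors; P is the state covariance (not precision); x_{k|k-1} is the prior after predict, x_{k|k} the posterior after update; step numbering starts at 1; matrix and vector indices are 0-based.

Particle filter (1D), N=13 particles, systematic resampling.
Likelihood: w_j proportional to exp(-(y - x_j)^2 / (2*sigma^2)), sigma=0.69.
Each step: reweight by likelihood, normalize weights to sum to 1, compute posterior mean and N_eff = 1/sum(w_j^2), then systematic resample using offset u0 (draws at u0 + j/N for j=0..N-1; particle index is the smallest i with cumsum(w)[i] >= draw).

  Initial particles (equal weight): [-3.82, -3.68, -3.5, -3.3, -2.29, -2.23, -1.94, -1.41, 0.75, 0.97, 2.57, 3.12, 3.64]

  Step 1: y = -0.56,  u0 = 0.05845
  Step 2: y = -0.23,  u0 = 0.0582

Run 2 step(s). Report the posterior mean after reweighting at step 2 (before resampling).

step 1: w=[0.0000, 0.0000, 0.0001, 0.0004, 0.0454, 0.0562, 0.1423, 0.4922, 0.1734, 0.0900, 0.0000, 0.0000, 0.0000]  mean=-0.9838  Neff=3.2690  idx=[5, 6, 6, 7, 7, 7, 7, 7, 7, 8, 8, 8, 9]
step 2: w=[0.0053, 0.0165, 0.0165, 0.0824, 0.0824, 0.0824, 0.0824, 0.0824, 0.0824, 0.1297, 0.1297, 0.1297, 0.0784]  mean=-0.4050  Neff=10.2162  idx=[3, 4, 5, 6, 6, 7, 8, 9, 10, 10, 11, 11, 12]

post_mean = -0.4050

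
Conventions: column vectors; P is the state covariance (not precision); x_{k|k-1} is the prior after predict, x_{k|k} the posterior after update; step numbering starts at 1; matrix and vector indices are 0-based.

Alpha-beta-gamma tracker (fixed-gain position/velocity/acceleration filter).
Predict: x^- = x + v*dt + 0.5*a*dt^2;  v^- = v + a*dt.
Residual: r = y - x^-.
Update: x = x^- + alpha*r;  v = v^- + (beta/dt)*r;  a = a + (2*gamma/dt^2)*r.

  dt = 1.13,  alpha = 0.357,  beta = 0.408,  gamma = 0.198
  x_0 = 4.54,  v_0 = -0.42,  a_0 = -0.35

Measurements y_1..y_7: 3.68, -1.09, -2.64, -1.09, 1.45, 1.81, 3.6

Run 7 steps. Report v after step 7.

v_post = 10.0574

step 1: x_pred=3.8419  r=-0.1619  x^+=3.7841  v^+=-0.8740  a^+=-0.4002
step 2: x_pred=2.5410  r=-3.6310  x^+=1.2447  v^+=-2.6372  a^+=-1.5263
step 3: x_pred=-2.7098  r=0.0698  x^+=-2.6849  v^+=-4.3368  a^+=-1.5046
step 4: x_pred=-8.5461  r=7.4561  x^+=-5.8842  v^+=-3.3449  a^+=0.8077
step 5: x_pred=-9.1483  r=10.5983  x^+=-5.3647  v^+=1.3944  a^+=4.0945
step 6: x_pred=-1.1749  r=2.9849  x^+=-0.1093  v^+=7.0989  a^+=5.0202
step 7: x_pred=11.1176  r=-7.5176  x^+=8.4338  v^+=10.0574  a^+=2.6888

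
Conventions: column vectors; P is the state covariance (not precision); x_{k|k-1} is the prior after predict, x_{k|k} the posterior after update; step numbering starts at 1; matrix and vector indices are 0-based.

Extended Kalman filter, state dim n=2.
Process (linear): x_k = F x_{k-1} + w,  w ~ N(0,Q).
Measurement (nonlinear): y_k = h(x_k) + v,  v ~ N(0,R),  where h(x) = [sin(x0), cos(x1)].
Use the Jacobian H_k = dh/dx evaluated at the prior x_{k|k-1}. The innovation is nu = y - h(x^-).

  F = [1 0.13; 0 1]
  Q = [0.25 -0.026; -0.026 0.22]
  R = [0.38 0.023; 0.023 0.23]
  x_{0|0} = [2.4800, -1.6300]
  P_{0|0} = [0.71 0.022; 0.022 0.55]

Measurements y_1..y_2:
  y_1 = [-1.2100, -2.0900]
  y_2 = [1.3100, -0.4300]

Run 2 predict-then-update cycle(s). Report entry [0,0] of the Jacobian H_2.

step 1: x^-=[2.2681, -1.6300]  P^-=[0.9750 0.0675; 0.0675 0.7700]  H_jac=[-0.6422 0.0000; 0.0000 0.9982]  S=[0.7821 -0.0203; -0.0203 0.9973]  K=[-0.7993 0.0513; -0.0355 0.7700]  nu=[-1.9766, -2.0308]  x^+=[3.7437, -3.1237]  P^+=[0.4711 -0.0066; -0.0066 0.1766]
step 2: x^-=[3.3376, -3.1237]  P^-=[0.7224 -0.0096; -0.0096 0.3966]  H_jac=[-0.9809 0.0000; 0.0000 0.0179]  S=[1.0750 0.0232; 0.0232 0.2301]  K=[-0.6606 0.0658; 0.0081 0.0301]  nu=[1.5048, 0.5698]  x^+=[2.3811, -3.0942]  P^+=[0.2544 -0.0039; -0.0039 0.3963]

H_jac[0,0] = -0.9809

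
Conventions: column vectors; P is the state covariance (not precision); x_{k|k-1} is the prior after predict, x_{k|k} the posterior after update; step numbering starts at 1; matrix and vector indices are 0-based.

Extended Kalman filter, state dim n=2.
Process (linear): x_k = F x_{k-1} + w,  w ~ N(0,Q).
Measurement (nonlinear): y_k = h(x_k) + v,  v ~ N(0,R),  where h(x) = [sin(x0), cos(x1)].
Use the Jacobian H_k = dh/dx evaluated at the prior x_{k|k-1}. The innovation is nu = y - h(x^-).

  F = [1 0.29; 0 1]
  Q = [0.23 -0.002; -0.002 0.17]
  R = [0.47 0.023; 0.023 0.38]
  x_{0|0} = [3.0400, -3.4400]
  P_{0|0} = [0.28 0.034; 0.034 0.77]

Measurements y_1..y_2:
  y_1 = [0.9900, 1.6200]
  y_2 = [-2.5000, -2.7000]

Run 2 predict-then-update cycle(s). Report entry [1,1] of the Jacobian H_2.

step 1: x^-=[2.0424, -3.4400]  P^-=[0.5945 0.2553; 0.2553 0.9400]  H_jac=[-0.4543 0.0000; 0.0000 -0.2940]  S=[0.5927 0.0571; 0.0571 0.4612]  K=[-0.4453 -0.1076; -0.1396 -0.5819]  nu=[0.0992, 2.5758]  x^+=[1.7211, -4.9526]  P^+=[0.4661 0.1739; 0.1739 0.7630]
step 2: x^-=[0.2848, -4.9526]  P^-=[0.8612 0.3932; 0.3932 0.9330]  H_jac=[0.9597 0.0000; 0.0000 -0.9713]  S=[1.2632 -0.3435; -0.3435 1.2602]  K=[0.6177 -0.1347; 0.1114 -0.6887]  nu=[-2.7810, -2.9379]  x^+=[-1.0372, -3.2391]  P^+=[0.2993 0.0381; 0.0381 0.2668]

H_jac[1,1] = -0.9713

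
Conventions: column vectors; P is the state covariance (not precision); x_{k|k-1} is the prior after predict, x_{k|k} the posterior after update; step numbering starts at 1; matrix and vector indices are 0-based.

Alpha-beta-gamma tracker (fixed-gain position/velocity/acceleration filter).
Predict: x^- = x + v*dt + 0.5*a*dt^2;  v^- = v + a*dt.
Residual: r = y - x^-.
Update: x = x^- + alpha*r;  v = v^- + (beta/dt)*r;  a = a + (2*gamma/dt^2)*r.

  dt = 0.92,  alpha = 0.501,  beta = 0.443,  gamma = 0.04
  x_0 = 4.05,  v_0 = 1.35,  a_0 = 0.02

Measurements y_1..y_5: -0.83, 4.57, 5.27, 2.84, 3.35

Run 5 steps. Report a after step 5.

step 1: x_pred=5.3005  r=-6.1305  x^+=2.2291  v^+=-1.5836  a^+=-0.5594
step 2: x_pred=0.5355  r=4.0345  x^+=2.5568  v^+=-0.1555  a^+=-0.1781
step 3: x_pred=2.3383  r=2.9317  x^+=3.8071  v^+=1.0923  a^+=0.0990
step 4: x_pred=4.8539  r=-2.0139  x^+=3.8449  v^+=0.2136  a^+=-0.0914
step 5: x_pred=4.0028  r=-0.6528  x^+=3.6758  v^+=-0.1848  a^+=-0.1531

a_post = -0.1531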